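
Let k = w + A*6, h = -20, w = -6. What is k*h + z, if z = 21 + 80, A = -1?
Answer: 341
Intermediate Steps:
z = 101
k = -12 (k = -6 - 1*6 = -6 - 6 = -12)
k*h + z = -12*(-20) + 101 = 240 + 101 = 341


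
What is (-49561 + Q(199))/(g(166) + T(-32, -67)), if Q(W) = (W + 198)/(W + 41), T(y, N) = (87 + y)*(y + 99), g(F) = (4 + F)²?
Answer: -11894243/7820400 ≈ -1.5209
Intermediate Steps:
T(y, N) = (87 + y)*(99 + y)
Q(W) = (198 + W)/(41 + W)
(-49561 + Q(199))/(g(166) + T(-32, -67)) = (-49561 + (198 + 199)/(41 + 199))/((4 + 166)² + (8613 + (-32)² + 186*(-32))) = (-49561 + 397/240)/(170² + (8613 + 1024 - 5952)) = (-49561 + (1/240)*397)/(28900 + 3685) = (-49561 + 397/240)/32585 = -11894243/240*1/32585 = -11894243/7820400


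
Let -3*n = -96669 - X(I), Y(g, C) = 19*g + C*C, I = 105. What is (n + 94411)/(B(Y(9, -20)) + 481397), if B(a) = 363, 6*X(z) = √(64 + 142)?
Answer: 63317/240880 + √206/8671680 ≈ 0.26286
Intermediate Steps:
X(z) = √206/6 (X(z) = √(64 + 142)/6 = √206/6)
Y(g, C) = C² + 19*g (Y(g, C) = 19*g + C² = C² + 19*g)
n = 32223 + √206/18 (n = -(-96669 - √206/6)/3 = 32223 + √206/18 ≈ 32224.)
(n + 94411)/(B(Y(9, -20)) + 481397) = ((32223 + √206/18) + 94411)/(363 + 481397) = (126634 + √206/18)/481760 = (126634 + √206/18)*(1/481760) = 63317/240880 + √206/8671680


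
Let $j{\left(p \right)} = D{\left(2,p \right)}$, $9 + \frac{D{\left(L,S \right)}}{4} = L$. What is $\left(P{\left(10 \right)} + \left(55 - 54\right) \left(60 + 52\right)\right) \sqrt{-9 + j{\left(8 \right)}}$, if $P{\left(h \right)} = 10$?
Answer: $122 i \sqrt{37} \approx 742.1 i$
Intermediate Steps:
$D{\left(L,S \right)} = -36 + 4 L$
$j{\left(p \right)} = -28$ ($j{\left(p \right)} = -36 + 4 \cdot 2 = -36 + 8 = -28$)
$\left(P{\left(10 \right)} + \left(55 - 54\right) \left(60 + 52\right)\right) \sqrt{-9 + j{\left(8 \right)}} = \left(10 + \left(55 - 54\right) \left(60 + 52\right)\right) \sqrt{-9 - 28} = \left(10 + 1 \cdot 112\right) \sqrt{-37} = \left(10 + 112\right) i \sqrt{37} = 122 i \sqrt{37}$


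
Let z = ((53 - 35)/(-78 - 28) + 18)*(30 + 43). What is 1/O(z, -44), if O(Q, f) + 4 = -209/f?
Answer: 4/3 ≈ 1.3333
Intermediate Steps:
z = 68985/53 (z = (18/(-106) + 18)*73 = (18*(-1/106) + 18)*73 = (-9/53 + 18)*73 = (945/53)*73 = 68985/53 ≈ 1301.6)
O(Q, f) = -4 - 209/f
1/O(z, -44) = 1/(-4 - 209/(-44)) = 1/(-4 - 209*(-1/44)) = 1/(-4 + 19/4) = 1/(¾) = 4/3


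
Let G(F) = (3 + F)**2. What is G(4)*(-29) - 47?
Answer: -1468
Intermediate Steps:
G(4)*(-29) - 47 = (3 + 4)**2*(-29) - 47 = 7**2*(-29) - 47 = 49*(-29) - 47 = -1421 - 47 = -1468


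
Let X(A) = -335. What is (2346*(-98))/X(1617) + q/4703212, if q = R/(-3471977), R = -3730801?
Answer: 3754269787140446927/5470363703191540 ≈ 686.29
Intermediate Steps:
q = 3730801/3471977 (q = -3730801/(-3471977) = -3730801*(-1/3471977) = 3730801/3471977 ≈ 1.0745)
(2346*(-98))/X(1617) + q/4703212 = (2346*(-98))/(-335) + (3730801/3471977)/4703212 = -229908*(-1/335) + (3730801/3471977)*(1/4703212) = 229908/335 + 3730801/16329443890124 = 3754269787140446927/5470363703191540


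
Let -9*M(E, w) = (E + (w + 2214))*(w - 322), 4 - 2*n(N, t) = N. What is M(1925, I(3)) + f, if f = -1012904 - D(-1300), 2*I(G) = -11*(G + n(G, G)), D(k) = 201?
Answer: -13710365/16 ≈ -8.5690e+5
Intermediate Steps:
n(N, t) = 2 - N/2
I(G) = -11 - 11*G/4 (I(G) = (-11*(G + (2 - G/2)))/2 = (-11*(2 + G/2))/2 = (-22 - 11*G/2)/2 = -11 - 11*G/4)
f = -1013105 (f = -1012904 - 1*201 = -1012904 - 201 = -1013105)
M(E, w) = -(-322 + w)*(2214 + E + w)/9 (M(E, w) = -(E + (w + 2214))*(w - 322)/9 = -(E + (2214 + w))*(-322 + w)/9 = -(2214 + E + w)*(-322 + w)/9 = -(-322 + w)*(2214 + E + w)/9)
M(1925, I(3)) + f = (79212 - 1892*(-11 - 11/4*3)/9 - (-11 - 11/4*3)²/9 + (322/9)*1925 - ⅑*1925*(-11 - 11/4*3)) - 1013105 = (79212 - 1892*(-11 - 33/4)/9 - (-11 - 33/4)²/9 + 619850/9 - ⅑*1925*(-11 - 33/4)) - 1013105 = (79212 - 1892/9*(-77/4) - (-77/4)²/9 + 619850/9 - ⅑*1925*(-77/4)) - 1013105 = (79212 + 36421/9 - ⅑*5929/16 + 619850/9 + 148225/36) - 1013105 = (79212 + 36421/9 - 5929/144 + 619850/9 + 148225/36) - 1013105 = 2499315/16 - 1013105 = -13710365/16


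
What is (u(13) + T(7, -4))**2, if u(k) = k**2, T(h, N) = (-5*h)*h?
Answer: 5776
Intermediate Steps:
T(h, N) = -5*h**2
(u(13) + T(7, -4))**2 = (13**2 - 5*7**2)**2 = (169 - 5*49)**2 = (169 - 245)**2 = (-76)**2 = 5776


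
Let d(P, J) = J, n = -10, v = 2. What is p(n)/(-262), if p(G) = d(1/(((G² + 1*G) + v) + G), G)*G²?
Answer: 500/131 ≈ 3.8168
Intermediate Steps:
p(G) = G³ (p(G) = G*G² = G³)
p(n)/(-262) = (-10)³/(-262) = -1000*(-1/262) = 500/131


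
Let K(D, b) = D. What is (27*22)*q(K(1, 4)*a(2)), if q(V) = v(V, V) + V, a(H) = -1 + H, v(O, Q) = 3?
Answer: 2376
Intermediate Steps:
q(V) = 3 + V
(27*22)*q(K(1, 4)*a(2)) = (27*22)*(3 + 1*(-1 + 2)) = 594*(3 + 1*1) = 594*(3 + 1) = 594*4 = 2376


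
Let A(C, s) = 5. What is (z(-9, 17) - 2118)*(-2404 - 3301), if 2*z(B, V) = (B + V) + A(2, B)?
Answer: 24092215/2 ≈ 1.2046e+7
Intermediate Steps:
z(B, V) = 5/2 + B/2 + V/2 (z(B, V) = ((B + V) + 5)/2 = (5 + B + V)/2 = 5/2 + B/2 + V/2)
(z(-9, 17) - 2118)*(-2404 - 3301) = ((5/2 + (½)*(-9) + (½)*17) - 2118)*(-2404 - 3301) = ((5/2 - 9/2 + 17/2) - 2118)*(-5705) = (13/2 - 2118)*(-5705) = -4223/2*(-5705) = 24092215/2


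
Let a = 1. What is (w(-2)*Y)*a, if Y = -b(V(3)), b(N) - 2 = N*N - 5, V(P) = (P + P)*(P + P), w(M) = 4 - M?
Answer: -7758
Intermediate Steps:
V(P) = 4*P² (V(P) = (2*P)*(2*P) = 4*P²)
b(N) = -3 + N² (b(N) = 2 + (N*N - 5) = 2 + (N² - 5) = 2 + (-5 + N²) = -3 + N²)
Y = -1293 (Y = -(-3 + (4*3²)²) = -(-3 + (4*9)²) = -(-3 + 36²) = -(-3 + 1296) = -1*1293 = -1293)
(w(-2)*Y)*a = ((4 - 1*(-2))*(-1293))*1 = ((4 + 2)*(-1293))*1 = (6*(-1293))*1 = -7758*1 = -7758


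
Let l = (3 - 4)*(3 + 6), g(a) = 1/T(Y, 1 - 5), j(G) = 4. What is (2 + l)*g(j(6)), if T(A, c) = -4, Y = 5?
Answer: 7/4 ≈ 1.7500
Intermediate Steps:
g(a) = -1/4 (g(a) = 1/(-4) = -1/4)
l = -9 (l = -1*9 = -9)
(2 + l)*g(j(6)) = (2 - 9)*(-1/4) = -7*(-1/4) = 7/4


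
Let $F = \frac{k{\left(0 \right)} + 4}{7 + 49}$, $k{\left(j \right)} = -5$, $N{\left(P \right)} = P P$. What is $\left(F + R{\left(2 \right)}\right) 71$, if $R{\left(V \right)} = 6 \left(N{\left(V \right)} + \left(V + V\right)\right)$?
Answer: $\frac{190777}{56} \approx 3406.7$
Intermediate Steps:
$N{\left(P \right)} = P^{2}$
$R{\left(V \right)} = 6 V^{2} + 12 V$ ($R{\left(V \right)} = 6 \left(V^{2} + \left(V + V\right)\right) = 6 \left(V^{2} + 2 V\right) = 6 V^{2} + 12 V$)
$F = - \frac{1}{56}$ ($F = \frac{-5 + 4}{7 + 49} = - \frac{1}{56} \approx -0.017857$)
$\left(F + R{\left(2 \right)}\right) 71 = \left(- \frac{1}{56} + 6 \cdot 2 \left(2 + 2\right)\right) 71 = \left(- \frac{1}{56} + 6 \cdot 2 \cdot 4\right) 71 = \left(- \frac{1}{56} + 48\right) 71 = \frac{2687}{56} \cdot 71 = \frac{190777}{56}$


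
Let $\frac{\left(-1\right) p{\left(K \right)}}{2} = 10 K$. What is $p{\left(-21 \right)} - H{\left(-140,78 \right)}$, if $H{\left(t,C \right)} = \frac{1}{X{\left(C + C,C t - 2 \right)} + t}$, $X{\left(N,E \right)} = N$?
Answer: $\frac{6719}{16} \approx 419.94$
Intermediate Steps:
$p{\left(K \right)} = - 20 K$ ($p{\left(K \right)} = - 2 \cdot 10 K = - 20 K$)
$H{\left(t,C \right)} = \frac{1}{t + 2 C}$ ($H{\left(t,C \right)} = \frac{1}{\left(C + C\right) + t} = \frac{1}{2 C + t} = \frac{1}{t + 2 C}$)
$p{\left(-21 \right)} - H{\left(-140,78 \right)} = \left(-20\right) \left(-21\right) - \frac{1}{-140 + 2 \cdot 78} = 420 - \frac{1}{-140 + 156} = 420 - \frac{1}{16} = \frac{6719}{16}$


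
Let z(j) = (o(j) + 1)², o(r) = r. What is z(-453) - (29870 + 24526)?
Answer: 149908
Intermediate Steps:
z(j) = (1 + j)² (z(j) = (j + 1)² = (1 + j)²)
z(-453) - (29870 + 24526) = (1 - 453)² - (29870 + 24526) = (-452)² - 1*54396 = 204304 - 54396 = 149908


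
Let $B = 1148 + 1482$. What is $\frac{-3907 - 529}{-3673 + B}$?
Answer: $\frac{4436}{1043} \approx 4.2531$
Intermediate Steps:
$B = 2630$
$\frac{-3907 - 529}{-3673 + B} = \frac{-3907 - 529}{-3673 + 2630} = - \frac{4436}{-1043} = \left(-4436\right) \left(- \frac{1}{1043}\right) = \frac{4436}{1043}$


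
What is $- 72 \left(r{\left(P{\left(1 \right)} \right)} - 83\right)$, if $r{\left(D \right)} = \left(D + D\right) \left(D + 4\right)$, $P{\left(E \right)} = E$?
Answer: $5256$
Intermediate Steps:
$r{\left(D \right)} = 2 D \left(4 + D\right)$
$- 72 \left(r{\left(P{\left(1 \right)} \right)} - 83\right) = - 72 \left(2 \cdot 1 \left(4 + 1\right) - 83\right) = - 72 \left(2 \cdot 1 \cdot 5 - 83\right) = - 72 \left(10 - 83\right) = \left(-72\right) \left(-73\right) = 5256$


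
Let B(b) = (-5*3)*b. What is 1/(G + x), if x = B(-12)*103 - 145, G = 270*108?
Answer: 1/47555 ≈ 2.1028e-5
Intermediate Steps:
B(b) = -15*b
G = 29160
x = 18395 (x = -15*(-12)*103 - 145 = 180*103 - 145 = 18540 - 145 = 18395)
1/(G + x) = 1/(29160 + 18395) = 1/47555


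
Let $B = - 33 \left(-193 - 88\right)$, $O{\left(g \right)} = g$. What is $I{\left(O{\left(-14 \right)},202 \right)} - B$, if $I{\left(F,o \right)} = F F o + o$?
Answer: $30521$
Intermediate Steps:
$I{\left(F,o \right)} = o + o F^{2}$ ($I{\left(F,o \right)} = F^{2} o + o = o F^{2} + o = o + o F^{2}$)
$B = 9273$ ($B = - 33 \left(-193 - 88\right) = \left(-33\right) \left(-281\right) = 9273$)
$I{\left(O{\left(-14 \right)},202 \right)} - B = 202 \left(1 + \left(-14\right)^{2}\right) - 9273 = 202 \left(1 + 196\right) - 9273 = 202 \cdot 197 - 9273 = 39794 - 9273 = 30521$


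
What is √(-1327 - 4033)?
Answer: 4*I*√335 ≈ 73.212*I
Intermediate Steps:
√(-1327 - 4033) = √(-5360) = 4*I*√335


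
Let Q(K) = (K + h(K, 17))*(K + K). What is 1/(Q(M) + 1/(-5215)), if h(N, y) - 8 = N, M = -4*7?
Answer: 5215/14017919 ≈ 0.00037202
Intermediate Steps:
M = -28
h(N, y) = 8 + N
Q(K) = 2*K*(8 + 2*K) (Q(K) = (K + (8 + K))*(K + K) = (8 + 2*K)*(2*K) = 2*K*(8 + 2*K))
1/(Q(M) + 1/(-5215)) = 1/(4*(-28)*(4 - 28) + 1/(-5215)) = 1/(4*(-28)*(-24) - 1/5215) = 1/(2688 - 1/5215) = 1/(14017919/5215) = 5215/14017919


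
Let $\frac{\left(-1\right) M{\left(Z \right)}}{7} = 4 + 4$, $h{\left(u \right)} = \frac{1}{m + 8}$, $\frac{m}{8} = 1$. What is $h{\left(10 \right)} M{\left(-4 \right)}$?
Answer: $- \frac{7}{2} \approx -3.5$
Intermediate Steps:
$m = 8$ ($m = 8 \cdot 1 = 8$)
$h{\left(u \right)} = \frac{1}{16}$ ($h{\left(u \right)} = \frac{1}{8 + 8} = \frac{1}{16}$)
$M{\left(Z \right)} = -56$ ($M{\left(Z \right)} = - 7 \left(4 + 4\right) = \left(-7\right) 8 = -56$)
$h{\left(10 \right)} M{\left(-4 \right)} = \frac{1}{16} \left(-56\right) = - \frac{7}{2}$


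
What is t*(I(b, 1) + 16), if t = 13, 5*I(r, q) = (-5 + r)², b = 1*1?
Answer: 1248/5 ≈ 249.60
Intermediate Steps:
b = 1
I(r, q) = (-5 + r)²/5
t*(I(b, 1) + 16) = 13*((-5 + 1)²/5 + 16) = 13*((⅕)*(-4)² + 16) = 13*((⅕)*16 + 16) = 13*(16/5 + 16) = 13*(96/5) = 1248/5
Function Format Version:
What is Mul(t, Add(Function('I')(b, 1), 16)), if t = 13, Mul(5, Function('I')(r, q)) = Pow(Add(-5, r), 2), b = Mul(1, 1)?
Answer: Rational(1248, 5) ≈ 249.60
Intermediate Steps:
b = 1
Function('I')(r, q) = Mul(Rational(1, 5), Pow(Add(-5, r), 2))
Mul(t, Add(Function('I')(b, 1), 16)) = Mul(13, Add(Mul(Rational(1, 5), Pow(Add(-5, 1), 2)), 16)) = Mul(13, Add(Mul(Rational(1, 5), Pow(-4, 2)), 16)) = Mul(13, Add(Mul(Rational(1, 5), 16), 16)) = Mul(13, Add(Rational(16, 5), 16)) = Mul(13, Rational(96, 5)) = Rational(1248, 5)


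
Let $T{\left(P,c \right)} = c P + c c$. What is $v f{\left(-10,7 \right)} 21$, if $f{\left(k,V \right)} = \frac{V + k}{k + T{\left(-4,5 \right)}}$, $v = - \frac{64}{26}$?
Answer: $- \frac{2016}{65} \approx -31.015$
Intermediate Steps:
$T{\left(P,c \right)} = c^{2} + P c$ ($T{\left(P,c \right)} = P c + c^{2} = c^{2} + P c$)
$v = - \frac{32}{13}$ ($v = \left(-64\right) \frac{1}{26} = - \frac{32}{13} \approx -2.4615$)
$f{\left(k,V \right)} = \frac{V + k}{5 + k}$ ($f{\left(k,V \right)} = \frac{V + k}{k + 5 \left(-4 + 5\right)} = \frac{V + k}{k + 5 \cdot 1} = \frac{V + k}{k + 5} = \frac{V + k}{5 + k}$)
$v f{\left(-10,7 \right)} 21 = - \frac{32 \frac{7 - 10}{5 - 10}}{13} \cdot 21 = - \frac{32 \frac{1}{-5} \left(-3\right)}{13} \cdot 21 = - \frac{32 \left(\left(- \frac{1}{5}\right) \left(-3\right)\right)}{13} \cdot 21 = \left(- \frac{32}{13}\right) \frac{3}{5} \cdot 21 = \left(- \frac{96}{65}\right) 21 = - \frac{2016}{65}$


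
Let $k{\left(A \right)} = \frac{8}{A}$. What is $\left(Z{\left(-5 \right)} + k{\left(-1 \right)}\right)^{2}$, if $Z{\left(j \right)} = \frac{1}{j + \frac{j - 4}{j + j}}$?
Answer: $\frac{114244}{1681} \approx 67.962$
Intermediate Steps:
$Z{\left(j \right)} = \frac{1}{j + \frac{-4 + j}{2 j}}$
$\left(Z{\left(-5 \right)} + k{\left(-1 \right)}\right)^{2} = \left(2 \left(-5\right) \frac{1}{-4 - 5 + 2 \left(-5\right)^{2}} + \frac{8}{-1}\right)^{2} = \left(2 \left(-5\right) \frac{1}{-4 - 5 + 2 \cdot 25} + 8 \left(-1\right)\right)^{2} = \left(2 \left(-5\right) \frac{1}{-4 - 5 + 50} - 8\right)^{2} = \left(2 \left(-5\right) \frac{1}{41} - 8\right)^{2} = \left(- \frac{10}{41} - 8\right)^{2} = \left(- \frac{338}{41}\right)^{2} = \frac{114244}{1681}$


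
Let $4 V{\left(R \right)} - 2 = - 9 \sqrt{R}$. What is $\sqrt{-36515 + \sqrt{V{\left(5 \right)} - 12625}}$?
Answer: $\frac{\sqrt{-146060 + 2 \sqrt{-50498 - 9 \sqrt{5}}}}{2} \approx 0.29405 + 191.09 i$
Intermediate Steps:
$V{\left(R \right)} = \frac{1}{2} - \frac{9 \sqrt{R}}{4}$ ($V{\left(R \right)} = \frac{1}{2} + \frac{\left(-9\right) \sqrt{R}}{4} = \frac{1}{2} - \frac{9 \sqrt{R}}{4}$)
$\sqrt{-36515 + \sqrt{V{\left(5 \right)} - 12625}} = \sqrt{-36515 + \sqrt{\left(\frac{1}{2} - \frac{9 \sqrt{5}}{4}\right) - 12625}} = \sqrt{-36515 + \sqrt{- \frac{25249}{2} - \frac{9 \sqrt{5}}{4}}}$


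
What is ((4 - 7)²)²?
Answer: 81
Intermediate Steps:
((4 - 7)²)² = ((-3)²)² = 9² = 81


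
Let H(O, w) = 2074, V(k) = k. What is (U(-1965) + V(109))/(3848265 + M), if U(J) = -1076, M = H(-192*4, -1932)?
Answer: -967/3850339 ≈ -0.00025115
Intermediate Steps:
M = 2074
(U(-1965) + V(109))/(3848265 + M) = (-1076 + 109)/(3848265 + 2074) = -967/3850339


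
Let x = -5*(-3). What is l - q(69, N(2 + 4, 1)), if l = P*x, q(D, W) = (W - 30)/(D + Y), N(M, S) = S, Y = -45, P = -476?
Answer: -171331/24 ≈ -7138.8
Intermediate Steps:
x = 15
q(D, W) = (-30 + W)/(-45 + D) (q(D, W) = (W - 30)/(D - 45) = (-30 + W)/(-45 + D))
l = -7140 (l = -476*15 = -7140)
l - q(69, N(2 + 4, 1)) = -7140 - (-30 + 1)/(-45 + 69) = -7140 - (-29)/24 = -7140 - 1*(-29/24) = -7140 + 29/24 = -171331/24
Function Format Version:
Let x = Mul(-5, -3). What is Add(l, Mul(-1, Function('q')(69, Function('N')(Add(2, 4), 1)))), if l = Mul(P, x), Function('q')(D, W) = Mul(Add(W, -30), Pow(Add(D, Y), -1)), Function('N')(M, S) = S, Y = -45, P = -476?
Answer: Rational(-171331, 24) ≈ -7138.8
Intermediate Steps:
x = 15
Function('q')(D, W) = Mul(Pow(Add(-45, D), -1), Add(-30, W)) (Function('q')(D, W) = Mul(Add(W, -30), Pow(Add(D, -45), -1)) = Mul(Add(-30, W), Pow(Add(-45, D), -1)) = Mul(Pow(Add(-45, D), -1), Add(-30, W)))
l = -7140 (l = Mul(-476, 15) = -7140)
Add(l, Mul(-1, Function('q')(69, Function('N')(Add(2, 4), 1)))) = Add(-7140, Mul(-1, Mul(Pow(Add(-45, 69), -1), Add(-30, 1)))) = Add(-7140, Mul(-1, Mul(Pow(24, -1), -29))) = Add(-7140, Mul(-1, Mul(Rational(1, 24), -29))) = Add(-7140, Mul(-1, Rational(-29, 24))) = Add(-7140, Rational(29, 24)) = Rational(-171331, 24)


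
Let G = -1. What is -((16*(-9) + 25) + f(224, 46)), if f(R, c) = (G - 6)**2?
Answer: 70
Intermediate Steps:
f(R, c) = 49 (f(R, c) = (-1 - 6)**2 = (-7)**2 = 49)
-((16*(-9) + 25) + f(224, 46)) = -((16*(-9) + 25) + 49) = -((-144 + 25) + 49) = -(-119 + 49) = -1*(-70) = 70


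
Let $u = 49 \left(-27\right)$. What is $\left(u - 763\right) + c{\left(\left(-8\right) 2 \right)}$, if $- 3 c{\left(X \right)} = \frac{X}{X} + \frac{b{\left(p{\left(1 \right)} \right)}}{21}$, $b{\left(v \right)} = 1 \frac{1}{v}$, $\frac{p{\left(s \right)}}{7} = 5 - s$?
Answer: $- \frac{3680293}{1764} \approx -2086.3$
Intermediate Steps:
$p{\left(s \right)} = 35 - 7 s$ ($p{\left(s \right)} = 7 \left(5 - s\right) = 35 - 7 s$)
$u = -1323$
$b{\left(v \right)} = \frac{1}{v}$
$c{\left(X \right)} = - \frac{589}{1764}$ ($c{\left(X \right)} = - \frac{\frac{X}{X} + \frac{1}{\left(35 - 7\right) 21}}{3} = - \frac{1 + \frac{1}{35 - 7} \cdot \frac{1}{21}}{3} = - \frac{1 + \frac{1}{28} \cdot \frac{1}{21}}{3} = - \frac{1 + \frac{1}{588}}{3} = \left(- \frac{1}{3}\right) \frac{589}{588} = - \frac{589}{1764}$)
$\left(u - 763\right) + c{\left(\left(-8\right) 2 \right)} = \left(-1323 - 763\right) - \frac{589}{1764} = -2086 - \frac{589}{1764} = - \frac{3680293}{1764}$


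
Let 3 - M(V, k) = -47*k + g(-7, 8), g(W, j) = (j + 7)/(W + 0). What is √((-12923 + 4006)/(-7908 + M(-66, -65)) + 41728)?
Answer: √464117255555/3335 ≈ 204.28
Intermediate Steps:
g(W, j) = (7 + j)/W
M(V, k) = 36/7 + 47*k (M(V, k) = 3 - (-47*k + (7 + 8)/(-7)) = 3 - (-47*k - ⅐*15) = 3 - (-47*k - 15/7) = 3 - (-15/7 - 47*k) = 3 + (15/7 + 47*k) = 36/7 + 47*k)
√((-12923 + 4006)/(-7908 + M(-66, -65)) + 41728) = √((-12923 + 4006)/(-7908 + (36/7 + 47*(-65))) + 41728) = √(-8917/(-7908 + (36/7 - 3055)) + 41728) = √(-8917/(-7908 - 21349/7) + 41728) = √(-8917/(-76705/7) + 41728) = √(-8917*(-7/76705) + 41728) = √(62419/76705 + 41728) = √(3200808659/76705) = √464117255555/3335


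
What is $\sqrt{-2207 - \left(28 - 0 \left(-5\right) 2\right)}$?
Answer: $i \sqrt{2235} \approx 47.276 i$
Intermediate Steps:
$\sqrt{-2207 - \left(28 - 0 \left(-5\right) 2\right)} = \sqrt{-2207 + \left(-28 + 0 \cdot 2\right)} = \sqrt{-2207 + \left(-28 + 0\right)} = \sqrt{-2207 - 28} = \sqrt{-2235} = i \sqrt{2235}$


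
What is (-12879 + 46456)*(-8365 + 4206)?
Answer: -139646743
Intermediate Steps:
(-12879 + 46456)*(-8365 + 4206) = 33577*(-4159) = -139646743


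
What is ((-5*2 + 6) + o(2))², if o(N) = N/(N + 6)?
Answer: 225/16 ≈ 14.063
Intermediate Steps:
o(N) = N/(6 + N)
((-5*2 + 6) + o(2))² = ((-5*2 + 6) + 2/(6 + 2))² = ((-10 + 6) + 2/8)² = (-4 + 2*(⅛))² = (-4 + ¼)² = (-15/4)² = 225/16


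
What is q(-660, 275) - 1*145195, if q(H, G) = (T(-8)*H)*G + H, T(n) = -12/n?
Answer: -418105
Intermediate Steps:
q(H, G) = H + 3*G*H/2 (q(H, G) = ((-12/(-8))*H)*G + H = ((-12*(-⅛))*H)*G + H = (3*H/2)*G + H = 3*G*H/2 + H = H + 3*G*H/2)
q(-660, 275) - 1*145195 = (½)*(-660)*(2 + 3*275) - 1*145195 = (½)*(-660)*(2 + 825) - 145195 = (½)*(-660)*827 - 145195 = -272910 - 145195 = -418105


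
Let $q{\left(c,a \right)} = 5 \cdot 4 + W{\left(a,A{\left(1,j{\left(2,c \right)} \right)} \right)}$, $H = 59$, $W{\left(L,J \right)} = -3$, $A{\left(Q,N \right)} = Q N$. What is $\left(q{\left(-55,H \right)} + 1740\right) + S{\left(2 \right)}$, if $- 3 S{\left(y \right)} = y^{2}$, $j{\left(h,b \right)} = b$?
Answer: $\frac{5267}{3} \approx 1755.7$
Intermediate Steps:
$A{\left(Q,N \right)} = N Q$
$q{\left(c,a \right)} = 17$ ($q{\left(c,a \right)} = 5 \cdot 4 - 3 = 20 - 3 = 17$)
$S{\left(y \right)} = - \frac{y^{2}}{3}$
$\left(q{\left(-55,H \right)} + 1740\right) + S{\left(2 \right)} = \left(17 + 1740\right) - \frac{2^{2}}{3} = 1757 - \frac{4}{3} = \frac{5267}{3}$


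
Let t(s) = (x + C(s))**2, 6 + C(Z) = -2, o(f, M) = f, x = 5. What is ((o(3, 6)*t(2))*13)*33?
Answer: 11583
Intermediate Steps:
C(Z) = -8 (C(Z) = -6 - 2 = -8)
t(s) = 9 (t(s) = (5 - 8)**2 = (-3)**2 = 9)
((o(3, 6)*t(2))*13)*33 = ((3*9)*13)*33 = (27*13)*33 = 351*33 = 11583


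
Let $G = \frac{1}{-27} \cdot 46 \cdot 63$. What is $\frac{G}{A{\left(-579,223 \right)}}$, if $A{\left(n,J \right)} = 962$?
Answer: $- \frac{161}{1443} \approx -0.11157$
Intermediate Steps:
$G = - \frac{322}{3}$ ($G = \left(- \frac{1}{27}\right) 46 \cdot 63 = \left(- \frac{46}{27}\right) 63 = - \frac{322}{3} \approx -107.33$)
$\frac{G}{A{\left(-579,223 \right)}} = - \frac{322}{3 \cdot 962} = \left(- \frac{322}{3}\right) \frac{1}{962} = - \frac{161}{1443}$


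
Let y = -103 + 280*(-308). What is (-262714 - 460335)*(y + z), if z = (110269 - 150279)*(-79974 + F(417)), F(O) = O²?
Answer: 2716947355088157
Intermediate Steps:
z = -3757539150 (z = (110269 - 150279)*(-79974 + 417²) = -40010*(-79974 + 173889) = -40010*93915 = -3757539150)
y = -86343 (y = -103 - 86240 = -86343)
(-262714 - 460335)*(y + z) = (-262714 - 460335)*(-86343 - 3757539150) = -723049*(-3757625493) = 2716947355088157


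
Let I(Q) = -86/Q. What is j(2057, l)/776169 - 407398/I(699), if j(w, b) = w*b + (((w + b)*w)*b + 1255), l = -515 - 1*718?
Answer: 110425315028059/33375267 ≈ 3.3086e+6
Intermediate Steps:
l = -1233 (l = -515 - 718 = -1233)
j(w, b) = 1255 + b*w + b*w*(b + w) (j(w, b) = b*w + (((b + w)*w)*b + 1255) = b*w + ((w*(b + w))*b + 1255) = b*w + (b*w*(b + w) + 1255) = b*w + (1255 + b*w*(b + w)) = 1255 + b*w + b*w*(b + w))
j(2057, l)/776169 - 407398/I(699) = (1255 - 1233*2057 - 1233*2057**2 + 2057*(-1233)**2)/776169 - 407398/((-86/699)) = (1255 - 2536281 - 1233*4231249 + 2057*1520289)*(1/776169) - 407398/((-86*1/699)) = (1255 - 2536281 - 5217130017 + 3127234473)*(1/776169) - 407398/(-86/699) = -2092430570*1/776169 - 407398*(-699/86) = -2092430570/776169 + 142385601/43 = 110425315028059/33375267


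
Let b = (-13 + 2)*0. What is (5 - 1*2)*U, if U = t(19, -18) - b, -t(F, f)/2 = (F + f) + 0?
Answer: -6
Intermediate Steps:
b = 0 (b = -11*0 = 0)
t(F, f) = -2*F - 2*f (t(F, f) = -2*((F + f) + 0) = -2*(F + f) = -2*F - 2*f)
U = -2 (U = (-2*19 - 2*(-18)) - 1*0 = (-38 + 36) + 0 = -2 + 0 = -2)
(5 - 1*2)*U = (5 - 1*2)*(-2) = (5 - 2)*(-2) = 3*(-2) = -6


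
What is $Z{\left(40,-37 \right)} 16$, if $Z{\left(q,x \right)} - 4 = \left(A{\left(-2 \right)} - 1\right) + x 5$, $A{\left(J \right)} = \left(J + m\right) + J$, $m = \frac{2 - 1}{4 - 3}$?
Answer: $-2960$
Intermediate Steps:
$m = 1$ ($m = 1 \cdot 1^{-1} = 1 \cdot 1 = 1$)
$A{\left(J \right)} = 1 + 2 J$ ($A{\left(J \right)} = \left(J + 1\right) + J = \left(1 + J\right) + J = 1 + 2 J$)
$Z{\left(q,x \right)} = 5 x$ ($Z{\left(q,x \right)} = 4 + \left(\left(\left(1 + 2 \left(-2\right)\right) - 1\right) + x 5\right) = 4 + \left(\left(\left(1 - 4\right) - 1\right) + 5 x\right) = 4 + \left(\left(-3 - 1\right) + 5 x\right) = 4 + \left(-4 + 5 x\right) = 5 x$)
$Z{\left(40,-37 \right)} 16 = 5 \left(-37\right) 16 = \left(-185\right) 16 = -2960$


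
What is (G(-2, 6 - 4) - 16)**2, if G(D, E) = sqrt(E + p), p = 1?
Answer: (16 - sqrt(3))**2 ≈ 203.57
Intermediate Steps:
G(D, E) = sqrt(1 + E) (G(D, E) = sqrt(E + 1) = sqrt(1 + E))
(G(-2, 6 - 4) - 16)**2 = (sqrt(1 + (6 - 4)) - 16)**2 = (sqrt(1 + 2) - 16)**2 = (sqrt(3) - 16)**2 = (-16 + sqrt(3))**2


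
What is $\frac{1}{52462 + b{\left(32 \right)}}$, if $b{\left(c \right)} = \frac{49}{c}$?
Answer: $\frac{32}{1678833} \approx 1.9061 \cdot 10^{-5}$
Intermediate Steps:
$\frac{1}{52462 + b{\left(32 \right)}} = \frac{1}{52462 + \frac{49}{32}} = \frac{1}{\frac{1678833}{32}} = \frac{32}{1678833}$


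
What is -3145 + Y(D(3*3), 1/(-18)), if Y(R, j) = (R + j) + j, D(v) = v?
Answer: -28225/9 ≈ -3136.1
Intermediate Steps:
Y(R, j) = R + 2*j
-3145 + Y(D(3*3), 1/(-18)) = -3145 + (3*3 + 2/(-18)) = -3145 + (9 + 2*(-1/18)) = -3145 + (9 - ⅑) = -3145 + 80/9 = -28225/9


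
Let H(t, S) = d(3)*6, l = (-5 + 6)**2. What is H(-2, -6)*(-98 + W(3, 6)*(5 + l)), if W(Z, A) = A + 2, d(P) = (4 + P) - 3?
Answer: -1200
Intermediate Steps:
l = 1 (l = 1**2 = 1)
d(P) = 1 + P
W(Z, A) = 2 + A
H(t, S) = 24 (H(t, S) = (1 + 3)*6 = 4*6 = 24)
H(-2, -6)*(-98 + W(3, 6)*(5 + l)) = 24*(-98 + (2 + 6)*(5 + 1)) = 24*(-98 + 8*6) = 24*(-98 + 48) = 24*(-50) = -1200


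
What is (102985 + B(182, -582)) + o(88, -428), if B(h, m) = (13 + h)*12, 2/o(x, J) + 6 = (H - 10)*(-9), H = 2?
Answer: 3475726/33 ≈ 1.0533e+5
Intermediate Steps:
o(x, J) = 1/33 (o(x, J) = 2/(-6 + (2 - 10)*(-9)) = 2/(-6 - 8*(-9)) = 2/(-6 + 72) = 2/66 = 2*(1/66) = 1/33)
B(h, m) = 156 + 12*h
(102985 + B(182, -582)) + o(88, -428) = (102985 + (156 + 12*182)) + 1/33 = (102985 + (156 + 2184)) + 1/33 = (102985 + 2340) + 1/33 = 105325 + 1/33 = 3475726/33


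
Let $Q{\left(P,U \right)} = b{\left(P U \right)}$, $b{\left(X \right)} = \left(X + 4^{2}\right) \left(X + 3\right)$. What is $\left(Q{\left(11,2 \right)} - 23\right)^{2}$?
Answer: $859329$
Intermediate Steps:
$b{\left(X \right)} = \left(3 + X\right) \left(16 + X\right)$ ($b{\left(X \right)} = \left(X + 16\right) \left(3 + X\right) = \left(16 + X\right) \left(3 + X\right) = \left(3 + X\right) \left(16 + X\right)$)
$Q{\left(P,U \right)} = 48 + P^{2} U^{2} + 19 P U$ ($Q{\left(P,U \right)} = 48 + \left(P U\right)^{2} + 19 P U = 48 + P^{2} U^{2} + 19 P U$)
$\left(Q{\left(11,2 \right)} - 23\right)^{2} = \left(\left(48 + 11^{2} \cdot 2^{2} + 19 \cdot 11 \cdot 2\right) - 23\right)^{2} = \left(\left(48 + 121 \cdot 4 + 418\right) - 23\right)^{2} = \left(\left(48 + 484 + 418\right) - 23\right)^{2} = \left(950 - 23\right)^{2} = 927^{2} = 859329$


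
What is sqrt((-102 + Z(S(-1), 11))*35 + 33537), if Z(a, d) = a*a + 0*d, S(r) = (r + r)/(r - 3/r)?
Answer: sqrt(30002) ≈ 173.21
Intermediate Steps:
S(r) = 2*r/(r - 3/r) (S(r) = (2*r)/(r - 3/r) = 2*r/(r - 3/r))
Z(a, d) = a**2 (Z(a, d) = a**2 + 0 = a**2)
sqrt((-102 + Z(S(-1), 11))*35 + 33537) = sqrt((-102 + (2*(-1)**2/(-3 + (-1)**2))**2)*35 + 33537) = sqrt((-102 + (2*1/(-3 + 1))**2)*35 + 33537) = sqrt((-102 + (2*1/(-2))**2)*35 + 33537) = sqrt((-102 + (2*1*(-1/2))**2)*35 + 33537) = sqrt((-102 + (-1)**2)*35 + 33537) = sqrt((-102 + 1)*35 + 33537) = sqrt(-101*35 + 33537) = sqrt(-3535 + 33537) = sqrt(30002)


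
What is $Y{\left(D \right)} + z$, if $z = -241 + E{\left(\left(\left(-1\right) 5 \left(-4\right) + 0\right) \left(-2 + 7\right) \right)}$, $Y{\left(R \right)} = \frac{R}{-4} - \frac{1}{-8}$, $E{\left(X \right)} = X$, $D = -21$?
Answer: $- \frac{1085}{8} \approx -135.63$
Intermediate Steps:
$Y{\left(R \right)} = \frac{1}{8} - \frac{R}{4}$ ($Y{\left(R \right)} = R \left(- \frac{1}{4}\right) - - \frac{1}{8} = - \frac{R}{4} + \frac{1}{8} = \frac{1}{8} - \frac{R}{4}$)
$z = -141$ ($z = -241 + \left(\left(-1\right) 5 \left(-4\right) + 0\right) \left(-2 + 7\right) = -241 + \left(\left(-5\right) \left(-4\right) + 0\right) 5 = -241 + \left(20 + 0\right) 5 = -241 + 20 \cdot 5 = -241 + 100 = -141$)
$Y{\left(D \right)} + z = \left(\frac{1}{8} - - \frac{21}{4}\right) - 141 = \left(\frac{1}{8} + \frac{21}{4}\right) - 141 = \frac{43}{8} - 141 = - \frac{1085}{8}$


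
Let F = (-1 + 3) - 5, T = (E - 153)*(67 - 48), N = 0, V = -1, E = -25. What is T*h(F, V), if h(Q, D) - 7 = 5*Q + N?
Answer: 27056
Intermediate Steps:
T = -3382 (T = (-25 - 153)*(67 - 48) = -178*19 = -3382)
F = -3 (F = 2 - 5 = -3)
h(Q, D) = 7 + 5*Q (h(Q, D) = 7 + (5*Q + 0) = 7 + 5*Q)
T*h(F, V) = -3382*(7 + 5*(-3)) = -3382*(7 - 15) = -3382*(-8) = 27056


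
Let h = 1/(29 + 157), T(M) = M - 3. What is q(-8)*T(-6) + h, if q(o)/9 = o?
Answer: 120529/186 ≈ 648.01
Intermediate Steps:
q(o) = 9*o
T(M) = -3 + M
h = 1/186 ≈ 0.0053763
q(-8)*T(-6) + h = (9*(-8))*(-3 - 6) + 1/186 = -72*(-9) + 1/186 = 648 + 1/186 = 120529/186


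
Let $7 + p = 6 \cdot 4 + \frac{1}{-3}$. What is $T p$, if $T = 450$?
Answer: $7500$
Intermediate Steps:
$p = \frac{50}{3}$ ($p = -7 + \left(6 \cdot 4 + \frac{1}{-3}\right) = -7 + \left(24 - \frac{1}{3}\right) = -7 + \frac{71}{3} = \frac{50}{3} \approx 16.667$)
$T p = 450 \cdot \frac{50}{3} = 7500$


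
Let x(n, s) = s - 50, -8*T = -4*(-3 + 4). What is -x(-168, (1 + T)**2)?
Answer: 191/4 ≈ 47.750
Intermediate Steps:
T = 1/2 (T = -(-1)*(-3 + 4)/2 = -(-1)/2 = -1/8*(-4) = 1/2 ≈ 0.50000)
x(n, s) = -50 + s
-x(-168, (1 + T)**2) = -(-50 + (1 + 1/2)**2) = -(-50 + (3/2)**2) = -(-50 + 9/4) = -1*(-191/4) = 191/4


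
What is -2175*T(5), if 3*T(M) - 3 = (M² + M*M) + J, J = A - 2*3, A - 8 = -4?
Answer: -36975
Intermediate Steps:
A = 4 (A = 8 - 4 = 4)
J = -2 (J = 4 - 2*3 = 4 - 6 = -2)
T(M) = ⅓ + 2*M²/3 (T(M) = 1 + ((M² + M*M) - 2)/3 = 1 + ((M² + M²) - 2)/3 = 1 + (2*M² - 2)/3 = 1 + (-2 + 2*M²)/3 = 1 + (-⅔ + 2*M²/3) = ⅓ + 2*M²/3)
-2175*T(5) = -2175*(⅓ + (⅔)*5²) = -2175*(⅓ + (⅔)*25) = -2175*(⅓ + 50/3) = -2175*17 = -36975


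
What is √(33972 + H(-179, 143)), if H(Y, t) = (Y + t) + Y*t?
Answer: √8339 ≈ 91.318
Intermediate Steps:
H(Y, t) = Y + t + Y*t
√(33972 + H(-179, 143)) = √(33972 + (-179 + 143 - 179*143)) = √(33972 + (-179 + 143 - 25597)) = √(33972 - 25633) = √8339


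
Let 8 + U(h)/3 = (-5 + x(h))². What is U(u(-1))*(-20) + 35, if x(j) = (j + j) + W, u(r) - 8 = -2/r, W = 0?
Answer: -12985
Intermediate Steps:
u(r) = 8 - 2/r
x(j) = 2*j (x(j) = (j + j) + 0 = 2*j + 0 = 2*j)
U(h) = -24 + 3*(-5 + 2*h)²
U(u(-1))*(-20) + 35 = (-24 + 3*(-5 + 2*(8 - 2/(-1)))²)*(-20) + 35 = (-24 + 3*(-5 + 2*(8 - 2*(-1)))²)*(-20) + 35 = (-24 + 3*(-5 + 2*(8 + 2))²)*(-20) + 35 = (-24 + 3*(-5 + 2*10)²)*(-20) + 35 = (-24 + 3*(-5 + 20)²)*(-20) + 35 = (-24 + 3*15²)*(-20) + 35 = (-24 + 3*225)*(-20) + 35 = (-24 + 675)*(-20) + 35 = 651*(-20) + 35 = -13020 + 35 = -12985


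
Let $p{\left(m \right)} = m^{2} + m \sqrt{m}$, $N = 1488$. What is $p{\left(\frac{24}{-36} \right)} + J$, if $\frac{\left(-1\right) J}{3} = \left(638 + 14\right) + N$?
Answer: $- \frac{57776}{9} - \frac{2 i \sqrt{6}}{9} \approx -6419.6 - 0.54433 i$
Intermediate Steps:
$J = -6420$ ($J = - 3 \left(\left(638 + 14\right) + 1488\right) = - 3 \left(652 + 1488\right) = \left(-3\right) 2140 = -6420$)
$p{\left(m \right)} = m^{2} + m^{\frac{3}{2}}$
$p{\left(\frac{24}{-36} \right)} + J = \left(\left(\frac{24}{-36}\right)^{2} + \left(\frac{24}{-36}\right)^{\frac{3}{2}}\right) - 6420 = \left(\left(24 \left(- \frac{1}{36}\right)\right)^{2} + \left(24 \left(- \frac{1}{36}\right)\right)^{\frac{3}{2}}\right) - 6420 = \left(\left(- \frac{2}{3}\right)^{2} + \left(- \frac{2}{3}\right)^{\frac{3}{2}}\right) - 6420 = \left(\frac{4}{9} - \frac{2 i \sqrt{6}}{9}\right) - 6420 = - \frac{57776}{9} - \frac{2 i \sqrt{6}}{9}$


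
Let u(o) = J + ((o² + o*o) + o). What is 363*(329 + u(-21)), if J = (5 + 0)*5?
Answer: 441045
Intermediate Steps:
J = 25 (J = 5*5 = 25)
u(o) = 25 + o + 2*o² (u(o) = 25 + ((o² + o*o) + o) = 25 + ((o² + o²) + o) = 25 + (2*o² + o) = 25 + (o + 2*o²) = 25 + o + 2*o²)
363*(329 + u(-21)) = 363*(329 + (25 - 21 + 2*(-21)²)) = 363*(329 + (25 - 21 + 2*441)) = 363*(329 + (25 - 21 + 882)) = 363*(329 + 886) = 363*1215 = 441045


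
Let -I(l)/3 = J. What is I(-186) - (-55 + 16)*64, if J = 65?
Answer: 2301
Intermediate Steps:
I(l) = -195 (I(l) = -3*65 = -195)
I(-186) - (-55 + 16)*64 = -195 - (-55 + 16)*64 = -195 - (-39)*64 = -195 - 1*(-2496) = -195 + 2496 = 2301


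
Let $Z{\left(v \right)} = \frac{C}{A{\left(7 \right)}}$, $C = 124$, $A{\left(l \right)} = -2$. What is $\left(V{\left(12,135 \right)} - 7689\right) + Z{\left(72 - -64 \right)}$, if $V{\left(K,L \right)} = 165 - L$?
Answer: $-7721$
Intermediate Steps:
$Z{\left(v \right)} = -62$ ($Z{\left(v \right)} = \frac{124}{-2} = 124 \left(- \frac{1}{2}\right) = -62$)
$\left(V{\left(12,135 \right)} - 7689\right) + Z{\left(72 - -64 \right)} = \left(\left(165 - 135\right) - 7689\right) - 62 = \left(30 - 7689\right) - 62 = -7659 - 62 = -7721$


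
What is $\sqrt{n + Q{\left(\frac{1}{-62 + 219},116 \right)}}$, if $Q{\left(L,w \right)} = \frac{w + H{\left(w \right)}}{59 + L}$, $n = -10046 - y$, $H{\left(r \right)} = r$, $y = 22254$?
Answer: $\frac{i \sqrt{43307864826}}{1158} \approx 179.71 i$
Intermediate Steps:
$n = -32300$ ($n = -10046 - 22254 = -32300$)
$Q{\left(L,w \right)} = \frac{2 w}{59 + L}$ ($Q{\left(L,w \right)} = \frac{w + w}{59 + L} = \frac{2 w}{59 + L}$)
$\sqrt{n + Q{\left(\frac{1}{-62 + 219},116 \right)}} = \sqrt{-32300 + 2 \cdot 116 \frac{1}{59 + \frac{1}{-62 + 219}}} = \sqrt{-32300 + 2 \cdot 116 \frac{1}{59 + \frac{1}{157}}} = \sqrt{-32300 + 2 \cdot 116 \frac{1}{\frac{9264}{157}}} = \sqrt{-32300 + 2 \cdot 116 \cdot \frac{157}{9264}} = \sqrt{-32300 + \frac{4553}{1158}} = \sqrt{- \frac{37398847}{1158}} = \frac{i \sqrt{43307864826}}{1158}$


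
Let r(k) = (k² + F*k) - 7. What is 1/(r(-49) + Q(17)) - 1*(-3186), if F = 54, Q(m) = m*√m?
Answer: 186670674/58591 - 17*√17/58591 ≈ 3186.0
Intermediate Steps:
Q(m) = m^(3/2)
r(k) = -7 + k² + 54*k (r(k) = (k² + 54*k) - 7 = -7 + k² + 54*k)
1/(r(-49) + Q(17)) - 1*(-3186) = 1/((-7 + (-49)² + 54*(-49)) + 17^(3/2)) - 1*(-3186) = 1/((-7 + 2401 - 2646) + 17*√17) + 3186 = 1/(-252 + 17*√17) + 3186 = 3186 + 1/(-252 + 17*√17)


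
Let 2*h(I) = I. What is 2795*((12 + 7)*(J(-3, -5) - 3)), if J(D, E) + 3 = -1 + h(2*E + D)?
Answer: -1433835/2 ≈ -7.1692e+5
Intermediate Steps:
h(I) = I/2
J(D, E) = -4 + E + D/2 (J(D, E) = -3 + (-1 + (2*E + D)/2) = -3 + (-1 + (D + 2*E)/2) = -3 + (-1 + (E + D/2)) = -3 + (-1 + E + D/2) = -4 + E + D/2)
2795*((12 + 7)*(J(-3, -5) - 3)) = 2795*((12 + 7)*((-4 - 5 + (½)*(-3)) - 3)) = 2795*(19*((-4 - 5 - 3/2) - 3)) = 2795*(19*(-21/2 - 3)) = 2795*(19*(-27/2)) = 2795*(-513/2) = -1433835/2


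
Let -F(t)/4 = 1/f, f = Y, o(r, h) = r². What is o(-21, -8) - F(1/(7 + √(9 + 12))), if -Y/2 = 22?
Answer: 4850/11 ≈ 440.91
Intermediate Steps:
Y = -44 (Y = -2*22 = -44)
f = -44
F(t) = 1/11 (F(t) = -4/(-44) = -4*(-1/44) = 1/11)
o(-21, -8) - F(1/(7 + √(9 + 12))) = (-21)² - 1*1/11 = 441 - 1/11 = 4850/11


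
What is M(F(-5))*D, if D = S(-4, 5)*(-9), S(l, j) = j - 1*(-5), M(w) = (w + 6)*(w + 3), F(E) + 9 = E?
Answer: -7920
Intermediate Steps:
F(E) = -9 + E
M(w) = (3 + w)*(6 + w) (M(w) = (6 + w)*(3 + w) = (3 + w)*(6 + w))
S(l, j) = 5 + j (S(l, j) = j + 5 = 5 + j)
D = -90 (D = (5 + 5)*(-9) = 10*(-9) = -90)
M(F(-5))*D = (18 + (-9 - 5)² + 9*(-9 - 5))*(-90) = (18 + (-14)² + 9*(-14))*(-90) = (18 + 196 - 126)*(-90) = 88*(-90) = -7920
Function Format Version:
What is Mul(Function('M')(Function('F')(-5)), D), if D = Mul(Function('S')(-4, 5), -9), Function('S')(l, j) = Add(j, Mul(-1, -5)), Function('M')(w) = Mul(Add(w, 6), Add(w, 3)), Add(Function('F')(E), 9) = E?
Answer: -7920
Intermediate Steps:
Function('F')(E) = Add(-9, E)
Function('M')(w) = Mul(Add(3, w), Add(6, w)) (Function('M')(w) = Mul(Add(6, w), Add(3, w)) = Mul(Add(3, w), Add(6, w)))
Function('S')(l, j) = Add(5, j) (Function('S')(l, j) = Add(j, 5) = Add(5, j))
D = -90 (D = Mul(Add(5, 5), -9) = Mul(10, -9) = -90)
Mul(Function('M')(Function('F')(-5)), D) = Mul(Add(18, Pow(Add(-9, -5), 2), Mul(9, Add(-9, -5))), -90) = Mul(Add(18, Pow(-14, 2), Mul(9, -14)), -90) = Mul(Add(18, 196, -126), -90) = Mul(88, -90) = -7920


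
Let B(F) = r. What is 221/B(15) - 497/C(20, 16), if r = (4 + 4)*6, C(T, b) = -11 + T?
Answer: -7289/144 ≈ -50.618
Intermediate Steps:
r = 48 (r = 8*6 = 48)
B(F) = 48
221/B(15) - 497/C(20, 16) = 221/48 - 497/(-11 + 20) = 221*(1/48) - 497/9 = 221/48 - 497*⅑ = 221/48 - 497/9 = -7289/144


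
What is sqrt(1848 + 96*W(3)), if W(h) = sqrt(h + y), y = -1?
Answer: 2*sqrt(462 + 24*sqrt(2)) ≈ 44.539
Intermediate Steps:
W(h) = sqrt(-1 + h) (W(h) = sqrt(h - 1) = sqrt(-1 + h))
sqrt(1848 + 96*W(3)) = sqrt(1848 + 96*sqrt(-1 + 3)) = sqrt(1848 + 96*sqrt(2))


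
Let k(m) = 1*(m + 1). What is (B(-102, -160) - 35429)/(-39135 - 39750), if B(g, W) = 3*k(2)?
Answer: 7084/15777 ≈ 0.44901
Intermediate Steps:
k(m) = 1 + m (k(m) = 1*(1 + m) = 1 + m)
B(g, W) = 9 (B(g, W) = 3*(1 + 2) = 3*3 = 9)
(B(-102, -160) - 35429)/(-39135 - 39750) = (9 - 35429)/(-39135 - 39750) = -35420/(-78885) = -35420*(-1/78885) = 7084/15777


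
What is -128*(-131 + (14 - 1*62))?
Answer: 22912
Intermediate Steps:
-128*(-131 + (14 - 1*62)) = -128*(-131 + (14 - 62)) = -128*(-131 - 48) = -128*(-179) = 22912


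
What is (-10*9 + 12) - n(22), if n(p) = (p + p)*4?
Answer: -254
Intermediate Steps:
n(p) = 8*p (n(p) = (2*p)*4 = 8*p)
(-10*9 + 12) - n(22) = (-10*9 + 12) - 8*22 = (-90 + 12) - 1*176 = -78 - 176 = -254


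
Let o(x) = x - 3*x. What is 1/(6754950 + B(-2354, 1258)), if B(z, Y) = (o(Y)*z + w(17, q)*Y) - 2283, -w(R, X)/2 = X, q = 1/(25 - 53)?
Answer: 7/88727946 ≈ 7.8893e-8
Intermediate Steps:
o(x) = -2*x (o(x) = x - 3*x = -2*x)
q = -1/28 (q = 1/(-28) = -1/28 ≈ -0.035714)
w(R, X) = -2*X
B(z, Y) = -2283 + Y/14 - 2*Y*z (B(z, Y) = ((-2*Y)*z + (-2*(-1/28))*Y) - 2283 = (-2*Y*z + Y/14) - 2283 = (Y/14 - 2*Y*z) - 2283 = -2283 + Y/14 - 2*Y*z)
1/(6754950 + B(-2354, 1258)) = 1/(6754950 + (-2283 + (1/14)*1258 - 2*1258*(-2354))) = 1/(6754950 + (-2283 + 629/7 + 5922664)) = 1/(6754950 + 41443296/7) = 1/(88727946/7) = 7/88727946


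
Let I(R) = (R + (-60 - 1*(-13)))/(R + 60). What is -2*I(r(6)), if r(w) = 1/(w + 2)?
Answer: 750/481 ≈ 1.5593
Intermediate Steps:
r(w) = 1/(2 + w)
I(R) = (-47 + R)/(60 + R) (I(R) = (R + (-60 + 13))/(60 + R) = (R - 47)/(60 + R) = (-47 + R)/(60 + R))
-2*I(r(6)) = -2*(-47 + 1/(2 + 6))/(60 + 1/(2 + 6)) = -2*(-47 + 1/8)/(60 + 1/8) = -2*(-47 + ⅛)/(60 + ⅛) = -2*(-375)/(481/8*8) = -16*(-375)/(481*8) = -2*(-375/481) = 750/481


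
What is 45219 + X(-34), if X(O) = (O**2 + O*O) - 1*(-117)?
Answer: 47648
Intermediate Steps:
X(O) = 117 + 2*O**2 (X(O) = (O**2 + O**2) + 117 = 2*O**2 + 117 = 117 + 2*O**2)
45219 + X(-34) = 45219 + (117 + 2*(-34)**2) = 45219 + (117 + 2*1156) = 45219 + (117 + 2312) = 45219 + 2429 = 47648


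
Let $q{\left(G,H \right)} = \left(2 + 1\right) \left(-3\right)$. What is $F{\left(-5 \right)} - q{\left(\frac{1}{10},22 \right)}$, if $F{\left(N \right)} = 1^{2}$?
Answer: $10$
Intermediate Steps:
$F{\left(N \right)} = 1$
$q{\left(G,H \right)} = -9$ ($q{\left(G,H \right)} = 3 \left(-3\right) = -9$)
$F{\left(-5 \right)} - q{\left(\frac{1}{10},22 \right)} = 1 - -9 = 1 + 9 = 10$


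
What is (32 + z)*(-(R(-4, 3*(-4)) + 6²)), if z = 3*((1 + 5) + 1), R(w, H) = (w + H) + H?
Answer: -424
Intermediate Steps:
R(w, H) = w + 2*H (R(w, H) = (H + w) + H = w + 2*H)
z = 21 (z = 3*(6 + 1) = 3*7 = 21)
(32 + z)*(-(R(-4, 3*(-4)) + 6²)) = (32 + 21)*(-((-4 + 2*(3*(-4))) + 6²)) = 53*(-((-4 + 2*(-12)) + 36)) = 53*(-((-4 - 24) + 36)) = 53*(-(-28 + 36)) = 53*(-1*8) = 53*(-8) = -424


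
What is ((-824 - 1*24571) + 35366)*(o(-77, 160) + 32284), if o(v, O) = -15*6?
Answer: 321006374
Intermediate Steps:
o(v, O) = -90
((-824 - 1*24571) + 35366)*(o(-77, 160) + 32284) = ((-824 - 1*24571) + 35366)*(-90 + 32284) = ((-824 - 24571) + 35366)*32194 = (-25395 + 35366)*32194 = 9971*32194 = 321006374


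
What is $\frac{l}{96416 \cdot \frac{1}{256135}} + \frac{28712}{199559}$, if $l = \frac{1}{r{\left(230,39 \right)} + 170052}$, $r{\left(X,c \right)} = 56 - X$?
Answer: $\frac{470323734549041}{3268568329453632} \approx 0.14389$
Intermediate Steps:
$l = \frac{1}{169878}$ ($l = \frac{1}{\left(56 - 230\right) + 170052} = \frac{1}{-174 + 170052} = \frac{1}{169878} \approx 5.8866 \cdot 10^{-6}$)
$\frac{l}{96416 \cdot \frac{1}{256135}} + \frac{28712}{199559} = \frac{1}{169878 \cdot \frac{96416}{256135}} + \frac{28712}{199559} = \frac{1}{169878} \cdot \frac{256135}{96416} + \frac{28712}{199559} = \frac{256135}{16378957248} + \frac{28712}{199559} = \frac{470323734549041}{3268568329453632}$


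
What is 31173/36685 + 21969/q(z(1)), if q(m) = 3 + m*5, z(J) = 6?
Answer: 24453378/36685 ≈ 666.58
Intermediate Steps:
q(m) = 3 + 5*m
31173/36685 + 21969/q(z(1)) = 31173/36685 + 21969/(3 + 5*6) = 31173*(1/36685) + 21969/(3 + 30) = 31173/36685 + 21969/33 = 31173/36685 + 21969*(1/33) = 31173/36685 + 7323/11 = 24453378/36685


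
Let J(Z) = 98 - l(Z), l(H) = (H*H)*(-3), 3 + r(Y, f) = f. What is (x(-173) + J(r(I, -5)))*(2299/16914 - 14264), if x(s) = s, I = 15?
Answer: -9409100883/5638 ≈ -1.6689e+6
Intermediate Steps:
r(Y, f) = -3 + f
l(H) = -3*H**2 (l(H) = H**2*(-3) = -3*H**2)
J(Z) = 98 + 3*Z**2 (J(Z) = 98 - (-3)*Z**2 = 98 + 3*Z**2)
(x(-173) + J(r(I, -5)))*(2299/16914 - 14264) = (-173 + (98 + 3*(-3 - 5)**2))*(2299/16914 - 14264) = (-173 + (98 + 3*(-8)**2))*(2299*(1/16914) - 14264) = (-173 + (98 + 3*64))*(2299/16914 - 14264) = (-173 + (98 + 192))*(-241258997/16914) = (-173 + 290)*(-241258997/16914) = 117*(-241258997/16914) = -9409100883/5638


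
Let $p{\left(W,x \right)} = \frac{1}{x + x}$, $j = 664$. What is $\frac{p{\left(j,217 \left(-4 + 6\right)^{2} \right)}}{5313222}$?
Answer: $\frac{1}{9223753392} \approx 1.0842 \cdot 10^{-10}$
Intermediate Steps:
$p{\left(W,x \right)} = \frac{1}{2 x}$
$\frac{p{\left(j,217 \left(-4 + 6\right)^{2} \right)}}{5313222} = \frac{\frac{1}{2} \frac{1}{217 \left(-4 + 6\right)^{2}}}{5313222} = \frac{1}{2 \cdot 217 \cdot 2^{2}} \cdot \frac{1}{5313222} = \frac{1}{2 \cdot 217 \cdot 4} \cdot \frac{1}{5313222} = \frac{1}{2 \cdot 868} \cdot \frac{1}{5313222} = \frac{1}{2} \cdot \frac{1}{868} \cdot \frac{1}{5313222} = \frac{1}{1736} \cdot \frac{1}{5313222} = \frac{1}{9223753392}$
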